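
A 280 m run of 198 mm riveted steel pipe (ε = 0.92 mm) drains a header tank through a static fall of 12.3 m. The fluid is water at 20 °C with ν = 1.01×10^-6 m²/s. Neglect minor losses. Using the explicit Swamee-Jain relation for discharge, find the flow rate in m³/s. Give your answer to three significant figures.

Q ≈ 0.0735 m³/s

Swamee-Jain (Type II): Q = -0.965·√(gD⁵h_f/L)·ln[ε/(3.7D) + √(3.17ν²L/(gD³h_f))]
√(gD⁵h_f/L) = √(9.81·0.198⁵·12.3/280) = 0.01145
ε/(3.7D) = 0.00126; √(3.17ν²L/(gD³h_f)) = 3.11×10^-5
Q = -0.965·0.01145·ln(0.001287) = 0.07355 m³/s
Check: V = 2.39 m/s, Re = 4.68×10^5, f = 0.03002, h_f = 12.3 m ≈ 12.3 m ✓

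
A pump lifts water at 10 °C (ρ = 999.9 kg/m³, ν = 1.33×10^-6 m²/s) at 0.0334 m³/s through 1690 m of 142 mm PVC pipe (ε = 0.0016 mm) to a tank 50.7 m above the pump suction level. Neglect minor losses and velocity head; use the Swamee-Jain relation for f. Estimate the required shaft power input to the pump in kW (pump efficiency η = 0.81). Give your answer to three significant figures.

P_shaft ≈ 37.2 kW

V = 4Q/(πD²) = 2.109 m/s; Re = 2.25×10^5; ε/D = 1.13×10^-5; f = 0.01529
h_f = f(L/D)V²/2g = 41.26 m
Total head H = z + h_f = 50.7 + 41.26 = 91.96 m
P_hyd = ρgQH = 999.9·9.81·0.0334·91.96 = 30.13 kW
P_shaft = P_hyd/η = 30.13/0.81 = 37.19 kW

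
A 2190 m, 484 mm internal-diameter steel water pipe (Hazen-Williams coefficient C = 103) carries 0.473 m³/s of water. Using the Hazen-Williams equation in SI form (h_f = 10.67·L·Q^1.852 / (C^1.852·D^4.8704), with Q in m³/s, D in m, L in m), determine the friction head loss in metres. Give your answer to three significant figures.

h_f = 10.67·2190·0.473^1.852 / (103^1.852·0.484^4.8704) = 37.46 m

h_f ≈ 37.5 m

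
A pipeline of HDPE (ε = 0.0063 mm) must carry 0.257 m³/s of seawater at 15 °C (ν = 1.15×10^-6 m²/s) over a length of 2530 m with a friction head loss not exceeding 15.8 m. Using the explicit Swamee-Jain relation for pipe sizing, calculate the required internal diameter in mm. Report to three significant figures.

D ≈ 411 mm

Swamee-Jain (Type III): D = 0.66·[ε^1.25·(LQ²/(gh_f))^4.75 + ν·Q^9.4·(L/(gh_f))^5.2]^0.04
LQ²/(gh_f) = 1.078; L/(gh_f) = 16.32
Term 1 = ε^1.25·(…)^4.75 = 4.51×10^-7; Term 2 = ν·Q^9.4·(…)^5.2 = 6.62×10^-6
D = 0.66·(4.51×10^-7 + 6.62×10^-6)^0.04 = 0.4107 m = 411 mm
Check: V = 1.94 m/s, Re = 6.93×10^5, f = 0.01266, h_f = 15.0 m ≈ 15.8 m ✓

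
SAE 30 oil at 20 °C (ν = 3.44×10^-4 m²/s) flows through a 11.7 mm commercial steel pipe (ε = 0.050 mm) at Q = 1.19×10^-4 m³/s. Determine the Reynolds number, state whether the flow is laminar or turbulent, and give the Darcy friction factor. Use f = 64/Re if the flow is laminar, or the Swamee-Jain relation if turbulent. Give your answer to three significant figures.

V = 4Q/(πD²) = 1.107 m/s
Re = VD/ν = 1.107·0.0117/3.44×10^-4 = 37.6
Re < 2300 → laminar → f = 64/Re = 1.700

Re ≈ 37.6; laminar; f = 64/Re ≈ 1.70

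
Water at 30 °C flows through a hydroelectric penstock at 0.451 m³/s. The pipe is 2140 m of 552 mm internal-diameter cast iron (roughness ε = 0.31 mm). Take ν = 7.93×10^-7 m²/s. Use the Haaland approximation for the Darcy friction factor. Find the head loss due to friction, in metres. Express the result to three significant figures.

h_f ≈ 12.3 m

V = 4Q/(πD²) = 4·0.451/(π·0.552²) = 1.885 m/s
Re = VD/ν = 1.885·0.552/7.93×10^-7 = 1.31×10^6 → turbulent
ε/D = 0.31/552 = 5.62×10^-4
Haaland: f = 0.01749
h_f = f(L/D)V²/(2g) = 0.01749·(2140/0.552)·1.885²/(2·9.81) = 12.27 m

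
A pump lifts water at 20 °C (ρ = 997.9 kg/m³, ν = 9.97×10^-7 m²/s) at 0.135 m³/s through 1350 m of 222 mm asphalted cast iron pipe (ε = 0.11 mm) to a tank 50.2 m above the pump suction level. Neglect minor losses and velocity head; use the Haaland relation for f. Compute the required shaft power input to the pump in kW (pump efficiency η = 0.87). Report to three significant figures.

V = 4Q/(πD²) = 3.488 m/s; Re = 7.77×10^5; ε/D = 4.95×10^-4; f = 0.01726
h_f = f(L/D)V²/2g = 65.08 m
Total head H = z + h_f = 50.2 + 65.08 = 115.3 m
P_hyd = ρgQH = 997.9·9.81·0.135·115.3 = 152.4 kW
P_shaft = P_hyd/η = 152.4/0.87 = 175.1 kW

P_shaft ≈ 175 kW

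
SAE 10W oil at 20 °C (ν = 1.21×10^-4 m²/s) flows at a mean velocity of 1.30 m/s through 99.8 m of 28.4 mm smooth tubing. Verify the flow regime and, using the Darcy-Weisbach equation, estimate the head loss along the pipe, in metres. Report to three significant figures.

h_f ≈ 63.5 m

Re = VD/ν = 1.30·0.02840/1.21×10^-4 = 305 → laminar (Re < 2300)
f = 64/Re = 0.2098
h_f = f(L/D)V²/(2g) = 0.2098·(99.8/0.02840)·1.30²/(2·9.81) = 63.49 m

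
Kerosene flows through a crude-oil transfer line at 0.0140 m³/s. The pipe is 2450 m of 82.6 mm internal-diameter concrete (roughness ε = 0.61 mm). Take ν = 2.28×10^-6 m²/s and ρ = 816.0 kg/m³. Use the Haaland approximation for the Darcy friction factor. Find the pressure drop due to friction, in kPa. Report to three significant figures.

Δp ≈ 2900 kPa

V = 4Q/(πD²) = 4·0.0140/(π·0.0826²) = 2.613 m/s
Re = VD/ν = 2.613·0.0826/2.28×10^-6 = 9.47×10^4 → turbulent
ε/D = 0.61/82.6 = 0.00738
Haaland: f = 0.03507
h_f = f(L/D)V²/(2g) = 0.03507·(2450/0.0826)·2.613²/(2·9.81) = 361.9 m
Δp = ρg·h_f = 816.0·9.81·361.9 = 2897 kPa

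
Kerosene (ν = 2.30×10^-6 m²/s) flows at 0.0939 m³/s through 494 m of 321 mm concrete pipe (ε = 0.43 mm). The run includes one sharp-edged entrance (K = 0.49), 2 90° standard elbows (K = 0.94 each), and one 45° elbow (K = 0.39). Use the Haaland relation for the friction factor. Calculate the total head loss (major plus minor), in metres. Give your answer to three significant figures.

V = 4Q/(πD²) = 1.160 m/s; V²/2g = 0.06862 m
Re = 1.62×10^5, ε/D = 0.00134 → f = 0.02240 (Haaland)
Major: h_f = f(L/D)·V²/2g = 0.02240·1539·0.06862 = 2.365 m
Minor: ΣK = 2.76; h_m = ΣK·V²/2g = 0.1894 m
Total H_L = 2.365 + 0.1894 = 2.555 m

H_L ≈ 2.55 m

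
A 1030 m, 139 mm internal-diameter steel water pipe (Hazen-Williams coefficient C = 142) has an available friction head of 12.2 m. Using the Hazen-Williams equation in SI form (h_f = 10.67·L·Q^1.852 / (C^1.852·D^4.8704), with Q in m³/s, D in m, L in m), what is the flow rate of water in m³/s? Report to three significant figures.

Rearranging: Q = [h_f·C^1.852·D^4.8704 / (10.67·L)]^(1/1.852)
Q = [12.2·142^1.852·0.139^4.8704 / (10.67·1030)]^0.540 = 0.02010 m³/s

Q ≈ 0.0201 m³/s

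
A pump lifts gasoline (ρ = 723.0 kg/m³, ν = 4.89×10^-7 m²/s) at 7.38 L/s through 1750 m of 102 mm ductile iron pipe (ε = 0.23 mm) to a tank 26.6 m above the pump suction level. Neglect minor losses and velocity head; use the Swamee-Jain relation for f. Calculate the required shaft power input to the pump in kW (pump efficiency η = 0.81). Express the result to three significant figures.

P_shaft ≈ 2.88 kW

V = 4Q/(πD²) = 0.9032 m/s; Re = 1.88×10^5; ε/D = 0.00225; f = 0.02524
h_f = f(L/D)V²/2g = 18.00 m
Total head H = z + h_f = 26.6 + 18.00 = 44.60 m
P_hyd = ρgQH = 723.0·9.81·0.00738·44.60 = 2.335 kW
P_shaft = P_hyd/η = 2.335/0.81 = 2.882 kW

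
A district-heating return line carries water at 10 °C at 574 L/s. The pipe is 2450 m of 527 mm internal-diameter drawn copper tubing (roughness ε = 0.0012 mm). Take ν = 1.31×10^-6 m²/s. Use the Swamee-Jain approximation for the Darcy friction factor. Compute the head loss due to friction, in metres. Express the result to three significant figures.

V = 4Q/(πD²) = 4·0.574/(π·0.527²) = 2.631 m/s
Re = VD/ν = 2.631·0.527/1.31×10^-6 = 1.06×10^6 → turbulent
ε/D = 0.0012/527 = 2.28×10^-6
Swamee-Jain: f = 0.01156
h_f = f(L/D)V²/(2g) = 0.01156·(2450/0.527)·2.631²/(2·9.81) = 18.96 m

h_f ≈ 19.0 m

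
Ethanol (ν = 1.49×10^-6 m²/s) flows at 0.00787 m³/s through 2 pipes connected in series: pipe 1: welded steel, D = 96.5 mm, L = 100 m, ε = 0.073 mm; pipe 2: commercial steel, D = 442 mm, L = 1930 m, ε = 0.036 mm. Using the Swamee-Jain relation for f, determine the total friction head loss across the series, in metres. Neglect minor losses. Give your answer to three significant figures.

H ≈ 1.39 m

Pipe 1: V = 1.076 m/s, Re = 6.97×10^4, ε/D = 7.56×10^-4, f = 0.02239, h_1 = f(L/D)V²/2g = 1.369 m
Pipe 2: V = 0.05129 m/s, Re = 1.52×10^4, ε/D = 8.14×10^-5, f = 0.02786, h_2 = f(L/D)V²/2g = 0.01631 m
Series → Q common, losses add: H = Σh = 1.386 m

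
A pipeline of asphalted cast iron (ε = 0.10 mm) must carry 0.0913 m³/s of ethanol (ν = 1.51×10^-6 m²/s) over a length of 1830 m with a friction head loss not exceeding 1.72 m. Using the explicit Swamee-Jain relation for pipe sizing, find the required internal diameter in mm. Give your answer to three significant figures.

D ≈ 424 mm

Swamee-Jain (Type III): D = 0.66·[ε^1.25·(LQ²/(gh_f))^4.75 + ν·Q^9.4·(L/(gh_f))^5.2]^0.04
LQ²/(gh_f) = 0.9041; L/(gh_f) = 108.5
Term 1 = ε^1.25·(…)^4.75 = 6.19×10^-6; Term 2 = ν·Q^9.4·(…)^5.2 = 9.79×10^-6
D = 0.66·(6.19×10^-6 + 9.79×10^-6)^0.04 = 0.4243 m = 424 mm
Check: V = 0.646 m/s, Re = 1.81×10^5, f = 0.01759, h_f = 1.61 m ≈ 1.72 m ✓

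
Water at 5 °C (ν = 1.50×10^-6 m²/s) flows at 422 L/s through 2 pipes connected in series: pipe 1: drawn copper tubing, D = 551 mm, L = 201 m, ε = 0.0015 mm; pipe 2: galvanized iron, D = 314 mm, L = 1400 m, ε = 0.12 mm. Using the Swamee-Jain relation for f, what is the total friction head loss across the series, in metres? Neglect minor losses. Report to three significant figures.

H ≈ 111 m

Pipe 1: V = 1.770 m/s, Re = 6.50×10^5, ε/D = 2.72×10^-6, f = 0.01255, h_1 = f(L/D)V²/2g = 0.7308 m
Pipe 2: V = 5.450 m/s, Re = 1.14×10^6, ε/D = 3.82×10^-4, f = 0.01637, h_2 = f(L/D)V²/2g = 110.5 m
Series → Q common, losses add: H = Σh = 111.2 m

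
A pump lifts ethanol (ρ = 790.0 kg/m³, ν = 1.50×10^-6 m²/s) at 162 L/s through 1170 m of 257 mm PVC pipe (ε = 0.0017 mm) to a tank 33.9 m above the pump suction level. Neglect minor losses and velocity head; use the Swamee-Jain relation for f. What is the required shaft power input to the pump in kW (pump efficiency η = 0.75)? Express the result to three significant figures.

P_shaft ≈ 106 kW

V = 4Q/(πD²) = 3.123 m/s; Re = 5.35×10^5; ε/D = 6.61×10^-6; f = 0.01305
h_f = f(L/D)V²/2g = 29.52 m
Total head H = z + h_f = 33.9 + 29.52 = 63.42 m
P_hyd = ρgQH = 790.0·9.81·0.162·63.42 = 79.62 kW
P_shaft = P_hyd/η = 79.62/0.75 = 106.2 kW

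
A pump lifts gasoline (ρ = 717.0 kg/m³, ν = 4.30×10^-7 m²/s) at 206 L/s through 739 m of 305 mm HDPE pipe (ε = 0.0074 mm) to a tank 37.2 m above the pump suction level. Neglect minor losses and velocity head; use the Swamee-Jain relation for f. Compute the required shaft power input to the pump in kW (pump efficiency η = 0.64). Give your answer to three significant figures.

P_shaft ≈ 109 kW

V = 4Q/(πD²) = 2.820 m/s; Re = 2.00×10^6; ε/D = 2.43×10^-5; f = 0.01119
h_f = f(L/D)V²/2g = 10.99 m
Total head H = z + h_f = 37.2 + 10.99 = 48.19 m
P_hyd = ρgQH = 717.0·9.81·0.206·48.19 = 69.83 kW
P_shaft = P_hyd/η = 69.83/0.64 = 109.1 kW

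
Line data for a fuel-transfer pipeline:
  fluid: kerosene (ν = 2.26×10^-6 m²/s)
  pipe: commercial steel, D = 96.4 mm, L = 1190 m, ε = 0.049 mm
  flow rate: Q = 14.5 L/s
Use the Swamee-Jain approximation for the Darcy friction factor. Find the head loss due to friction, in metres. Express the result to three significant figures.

V = 4Q/(πD²) = 4·0.0145/(π·0.0964²) = 1.987 m/s
Re = VD/ν = 1.987·0.0964/2.26×10^-6 = 8.47×10^4 → turbulent
ε/D = 0.049/96.4 = 5.08×10^-4
Swamee-Jain: f = 0.02090
h_f = f(L/D)V²/(2g) = 0.02090·(1190/0.0964)·1.987²/(2·9.81) = 51.91 m

h_f ≈ 51.9 m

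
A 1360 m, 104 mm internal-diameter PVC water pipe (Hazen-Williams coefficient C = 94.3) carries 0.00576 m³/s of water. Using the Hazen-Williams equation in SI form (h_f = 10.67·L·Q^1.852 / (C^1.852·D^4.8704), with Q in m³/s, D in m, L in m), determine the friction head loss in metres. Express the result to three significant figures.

h_f ≈ 14.0 m

h_f = 10.67·1360·0.00576^1.852 / (94.3^1.852·0.104^4.8704) = 13.95 m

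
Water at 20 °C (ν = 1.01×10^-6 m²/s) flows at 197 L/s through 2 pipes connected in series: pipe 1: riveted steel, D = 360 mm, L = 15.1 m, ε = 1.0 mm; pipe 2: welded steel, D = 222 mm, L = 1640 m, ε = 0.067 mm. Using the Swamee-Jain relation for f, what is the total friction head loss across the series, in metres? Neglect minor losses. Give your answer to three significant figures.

H ≈ 153 m

Pipe 1: V = 1.935 m/s, Re = 6.90×10^5, ε/D = 0.00278, f = 0.02591, h_1 = f(L/D)V²/2g = 0.2075 m
Pipe 2: V = 5.089 m/s, Re = 1.12×10^6, ε/D = 3.02×10^-4, f = 0.01570, h_2 = f(L/D)V²/2g = 153.1 m
Series → Q common, losses add: H = Σh = 153.3 m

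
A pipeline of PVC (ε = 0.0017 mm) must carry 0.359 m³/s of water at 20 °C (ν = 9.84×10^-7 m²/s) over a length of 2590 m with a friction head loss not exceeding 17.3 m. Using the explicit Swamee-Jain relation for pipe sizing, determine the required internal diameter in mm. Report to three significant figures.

D ≈ 455 mm

Swamee-Jain (Type III): D = 0.66·[ε^1.25·(LQ²/(gh_f))^4.75 + ν·Q^9.4·(L/(gh_f))^5.2]^0.04
LQ²/(gh_f) = 1.967; L/(gh_f) = 15.26
Term 1 = ε^1.25·(…)^4.75 = 1.53×10^-6; Term 2 = ν·Q^9.4·(…)^5.2 = 9.24×10^-5
D = 0.66·(1.53×10^-6 + 9.24×10^-5)^0.04 = 0.4555 m = 455 mm
Check: V = 2.20 m/s, Re = 1.02×10^6, f = 0.01166, h_f = 16.4 m ≈ 17.3 m ✓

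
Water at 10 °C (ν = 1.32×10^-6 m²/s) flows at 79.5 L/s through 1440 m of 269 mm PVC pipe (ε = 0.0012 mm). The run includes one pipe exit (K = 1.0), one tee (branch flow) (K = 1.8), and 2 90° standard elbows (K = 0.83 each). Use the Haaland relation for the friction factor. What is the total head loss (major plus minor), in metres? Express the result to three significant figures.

V = 4Q/(πD²) = 1.399 m/s; V²/2g = 0.09973 m
Re = 2.85×10^5, ε/D = 4.46×10^-6 → f = 0.01451 (Haaland)
Major: h_f = f(L/D)·V²/2g = 0.01451·5353·0.09973 = 7.749 m
Minor: ΣK = 4.46; h_m = ΣK·V²/2g = 0.4448 m
Total H_L = 7.749 + 0.4448 = 8.194 m

H_L ≈ 8.19 m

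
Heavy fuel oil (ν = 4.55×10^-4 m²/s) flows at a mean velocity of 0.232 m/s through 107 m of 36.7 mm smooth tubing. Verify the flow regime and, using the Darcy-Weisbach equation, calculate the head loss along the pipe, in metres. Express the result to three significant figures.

h_f ≈ 27.4 m

Re = VD/ν = 0.232·0.03670/4.55×10^-4 = 18.7 → laminar (Re < 2300)
f = 64/Re = 3.420
h_f = f(L/D)V²/(2g) = 3.420·(107/0.03670)·0.232²/(2·9.81) = 27.35 m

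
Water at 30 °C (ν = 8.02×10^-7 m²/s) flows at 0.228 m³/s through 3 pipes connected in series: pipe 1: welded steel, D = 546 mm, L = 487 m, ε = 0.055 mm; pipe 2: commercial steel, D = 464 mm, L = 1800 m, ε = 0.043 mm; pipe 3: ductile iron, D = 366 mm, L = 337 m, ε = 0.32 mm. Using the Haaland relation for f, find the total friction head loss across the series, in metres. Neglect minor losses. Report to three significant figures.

H ≈ 9.72 m

Pipe 1: V = 0.9738 m/s, Re = 6.63×10^5, ε/D = 1.01×10^-4, f = 0.01384, h_1 = f(L/D)V²/2g = 0.5967 m
Pipe 2: V = 1.348 m/s, Re = 7.80×10^5, ε/D = 9.27×10^-5, f = 0.01352, h_2 = f(L/D)V²/2g = 4.859 m
Pipe 3: V = 2.167 m/s, Re = 9.89×10^5, ε/D = 8.74×10^-4, f = 0.01934, h_3 = f(L/D)V²/2g = 4.263 m
Series → Q common, losses add: H = Σh = 9.719 m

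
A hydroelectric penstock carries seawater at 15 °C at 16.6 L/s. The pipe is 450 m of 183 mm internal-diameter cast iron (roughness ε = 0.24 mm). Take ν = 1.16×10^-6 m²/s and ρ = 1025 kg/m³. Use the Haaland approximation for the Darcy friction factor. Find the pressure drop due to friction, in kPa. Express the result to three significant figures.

V = 4Q/(πD²) = 4·0.0166/(π·0.183²) = 0.6311 m/s
Re = VD/ν = 0.6311·0.183/1.16×10^-6 = 9.96×10^4 → turbulent
ε/D = 0.24/183 = 0.00131
Haaland: f = 0.02300
h_f = f(L/D)V²/(2g) = 0.02300·(450/0.183)·0.6311²/(2·9.81) = 1.148 m
Δp = ρg·h_f = 1025·9.81·1.148 = 11.55 kPa

Δp ≈ 11.5 kPa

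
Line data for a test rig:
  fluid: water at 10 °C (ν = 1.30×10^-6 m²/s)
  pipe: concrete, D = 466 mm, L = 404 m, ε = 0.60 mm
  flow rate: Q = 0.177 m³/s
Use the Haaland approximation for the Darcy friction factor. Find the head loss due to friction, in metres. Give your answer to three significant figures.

V = 4Q/(πD²) = 4·0.177/(π·0.466²) = 1.038 m/s
Re = VD/ν = 1.038·0.466/1.30×10^-6 = 3.72×10^5 → turbulent
ε/D = 0.60/466 = 0.00129
Haaland: f = 0.02153
h_f = f(L/D)V²/(2g) = 0.02153·(404/0.466)·1.038²/(2·9.81) = 1.024 m

h_f ≈ 1.02 m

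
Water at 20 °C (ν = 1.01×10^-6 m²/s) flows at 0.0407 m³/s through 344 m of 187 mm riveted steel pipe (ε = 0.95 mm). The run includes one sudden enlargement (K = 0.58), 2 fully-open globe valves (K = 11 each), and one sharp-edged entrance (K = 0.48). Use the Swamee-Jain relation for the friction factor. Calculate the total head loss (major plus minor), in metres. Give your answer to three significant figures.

V = 4Q/(πD²) = 1.482 m/s; V²/2g = 0.1119 m
Re = 2.74×10^5, ε/D = 0.00508 → f = 0.03100 (Swamee-Jain)
Major: h_f = f(L/D)·V²/2g = 0.03100·1840·0.1119 = 6.383 m
Minor: ΣK = 23.1; h_m = ΣK·V²/2g = 2.581 m
Total H_L = 6.383 + 2.581 = 8.964 m

H_L ≈ 8.96 m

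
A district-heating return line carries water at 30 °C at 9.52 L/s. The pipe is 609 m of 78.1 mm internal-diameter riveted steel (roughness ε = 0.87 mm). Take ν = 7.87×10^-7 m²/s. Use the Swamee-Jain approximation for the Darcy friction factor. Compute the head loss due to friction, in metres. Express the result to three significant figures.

h_f ≈ 62.4 m

V = 4Q/(πD²) = 4·0.00952/(π·0.0781²) = 1.987 m/s
Re = VD/ν = 1.987·0.0781/7.87×10^-7 = 1.97×10^5 → turbulent
ε/D = 0.87/78.1 = 0.0111
Swamee-Jain: f = 0.03977
h_f = f(L/D)V²/(2g) = 0.03977·(609/0.0781)·1.987²/(2·9.81) = 62.41 m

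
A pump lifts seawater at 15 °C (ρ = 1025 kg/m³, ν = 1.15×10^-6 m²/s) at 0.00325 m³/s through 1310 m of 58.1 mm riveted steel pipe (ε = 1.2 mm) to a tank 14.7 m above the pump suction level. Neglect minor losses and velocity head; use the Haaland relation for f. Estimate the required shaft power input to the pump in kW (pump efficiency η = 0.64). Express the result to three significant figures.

P_shaft ≈ 5.15 kW

V = 4Q/(πD²) = 1.226 m/s; Re = 6.19×10^4; ε/D = 0.0207; f = 0.04994
h_f = f(L/D)V²/2g = 86.25 m
Total head H = z + h_f = 14.7 + 86.25 = 100.9 m
P_hyd = ρgQH = 1025·9.81·0.00325·100.9 = 3.299 kW
P_shaft = P_hyd/η = 3.299/0.64 = 5.154 kW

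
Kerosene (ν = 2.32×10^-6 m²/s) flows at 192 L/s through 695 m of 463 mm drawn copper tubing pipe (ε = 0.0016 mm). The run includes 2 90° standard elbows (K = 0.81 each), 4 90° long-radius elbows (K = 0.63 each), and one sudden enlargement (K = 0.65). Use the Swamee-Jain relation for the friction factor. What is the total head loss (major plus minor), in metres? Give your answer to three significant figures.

H_L ≈ 1.83 m

V = 4Q/(πD²) = 1.140 m/s; V²/2g = 0.06628 m
Re = 2.28×10^5, ε/D = 3.46×10^-6 → f = 0.01518 (Swamee-Jain)
Major: h_f = f(L/D)·V²/2g = 0.01518·1501·0.06628 = 1.511 m
Minor: ΣK = 4.79; h_m = ΣK·V²/2g = 0.3175 m
Total H_L = 1.511 + 0.3175 = 1.828 m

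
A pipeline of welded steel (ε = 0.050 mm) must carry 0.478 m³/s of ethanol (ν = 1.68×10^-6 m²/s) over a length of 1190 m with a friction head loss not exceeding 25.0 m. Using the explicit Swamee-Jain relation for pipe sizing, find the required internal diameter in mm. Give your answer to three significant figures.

D ≈ 421 mm

Swamee-Jain (Type III): D = 0.66·[ε^1.25·(LQ²/(gh_f))^4.75 + ν·Q^9.4·(L/(gh_f))^5.2]^0.04
LQ²/(gh_f) = 1.109; L/(gh_f) = 4.852
Term 1 = ε^1.25·(…)^4.75 = 6.86×10^-6; Term 2 = ν·Q^9.4·(…)^5.2 = 6.01×10^-6
D = 0.66·(6.86×10^-6 + 6.01×10^-6)^0.04 = 0.4207 m = 421 mm
Check: V = 3.44 m/s, Re = 8.61×10^5, f = 0.01394, h_f = 23.8 m ≈ 25.0 m ✓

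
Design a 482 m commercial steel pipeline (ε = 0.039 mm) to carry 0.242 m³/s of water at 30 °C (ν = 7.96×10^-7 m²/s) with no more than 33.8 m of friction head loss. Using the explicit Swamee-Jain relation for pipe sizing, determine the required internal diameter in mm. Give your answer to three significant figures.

D ≈ 252 mm

Swamee-Jain (Type III): D = 0.66·[ε^1.25·(LQ²/(gh_f))^4.75 + ν·Q^9.4·(L/(gh_f))^5.2]^0.04
LQ²/(gh_f) = 0.08513; L/(gh_f) = 1.454
Term 1 = ε^1.25·(…)^4.75 = 2.55×10^-11; Term 2 = ν·Q^9.4·(…)^5.2 = 8.99×10^-12
D = 0.66·(2.55×10^-11 + 8.99×10^-12)^0.04 = 0.2518 m = 252 mm
Check: V = 4.86 m/s, Re = 1.54×10^6, f = 0.01390, h_f = 32.0 m ≈ 33.8 m ✓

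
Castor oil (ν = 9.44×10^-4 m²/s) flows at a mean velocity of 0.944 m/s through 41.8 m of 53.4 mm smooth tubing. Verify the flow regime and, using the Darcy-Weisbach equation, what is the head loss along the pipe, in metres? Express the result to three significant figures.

Re = VD/ν = 0.944·0.05340/9.44×10^-4 = 53.4 → laminar (Re < 2300)
f = 64/Re = 1.199
h_f = f(L/D)V²/(2g) = 1.199·(41.8/0.05340)·0.944²/(2·9.81) = 42.61 m

h_f ≈ 42.6 m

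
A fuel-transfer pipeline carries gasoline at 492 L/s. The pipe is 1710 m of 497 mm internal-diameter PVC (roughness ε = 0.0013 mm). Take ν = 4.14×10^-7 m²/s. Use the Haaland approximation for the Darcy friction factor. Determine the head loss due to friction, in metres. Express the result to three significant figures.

V = 4Q/(πD²) = 4·0.492/(π·0.497²) = 2.536 m/s
Re = VD/ν = 2.536·0.497/4.14×10^-7 = 3.04×10^6 → turbulent
ε/D = 0.0013/497 = 2.62×10^-6
Haaland: f = 0.009782
h_f = f(L/D)V²/(2g) = 0.009782·(1710/0.497)·2.536²/(2·9.81) = 11.03 m

h_f ≈ 11.0 m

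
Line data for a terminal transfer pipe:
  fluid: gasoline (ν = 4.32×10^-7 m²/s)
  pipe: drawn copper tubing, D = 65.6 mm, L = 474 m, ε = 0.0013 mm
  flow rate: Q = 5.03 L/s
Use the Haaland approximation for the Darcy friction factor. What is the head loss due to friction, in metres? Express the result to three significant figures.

V = 4Q/(πD²) = 4·0.00503/(π·0.0656²) = 1.488 m/s
Re = VD/ν = 1.488·0.0656/4.32×10^-7 = 2.26×10^5 → turbulent
ε/D = 0.0013/65.6 = 1.98×10^-5
Haaland: f = 0.01527
h_f = f(L/D)V²/(2g) = 0.01527·(474/0.0656)·1.488²/(2·9.81) = 12.46 m

h_f ≈ 12.5 m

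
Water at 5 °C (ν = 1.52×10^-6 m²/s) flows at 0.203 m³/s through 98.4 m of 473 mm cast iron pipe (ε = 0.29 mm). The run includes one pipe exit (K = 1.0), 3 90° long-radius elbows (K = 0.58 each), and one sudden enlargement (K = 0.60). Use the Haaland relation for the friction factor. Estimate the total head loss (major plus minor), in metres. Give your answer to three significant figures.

H_L ≈ 0.489 m

V = 4Q/(πD²) = 1.155 m/s; V²/2g = 0.06803 m
Re = 3.60×10^5, ε/D = 6.13×10^-4 → f = 0.01852 (Haaland)
Major: h_f = f(L/D)·V²/2g = 0.01852·208.0·0.06803 = 0.2621 m
Minor: ΣK = 3.34; h_m = ΣK·V²/2g = 0.2272 m
Total H_L = 0.2621 + 0.2272 = 0.4893 m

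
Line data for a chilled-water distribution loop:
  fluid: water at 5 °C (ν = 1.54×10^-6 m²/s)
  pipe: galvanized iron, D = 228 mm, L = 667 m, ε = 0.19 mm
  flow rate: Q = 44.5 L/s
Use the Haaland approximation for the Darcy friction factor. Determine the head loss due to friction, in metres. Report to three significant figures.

V = 4Q/(πD²) = 4·0.0445/(π·0.228²) = 1.090 m/s
Re = VD/ν = 1.090·0.228/1.54×10^-6 = 1.61×10^5 → turbulent
ε/D = 0.19/228 = 8.33×10^-4
Haaland: f = 0.02051
h_f = f(L/D)V²/(2g) = 0.02051·(667/0.228)·1.090²/(2·9.81) = 3.634 m

h_f ≈ 3.63 m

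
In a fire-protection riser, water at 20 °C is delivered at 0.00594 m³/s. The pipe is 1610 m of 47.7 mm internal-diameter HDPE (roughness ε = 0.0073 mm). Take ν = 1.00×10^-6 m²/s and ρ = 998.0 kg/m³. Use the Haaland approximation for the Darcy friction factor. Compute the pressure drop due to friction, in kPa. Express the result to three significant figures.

V = 4Q/(πD²) = 4·0.00594/(π·0.0477²) = 3.324 m/s
Re = VD/ν = 3.324·0.0477/1.00×10^-6 = 1.59×10^5 → turbulent
ε/D = 0.0073/47.7 = 1.53×10^-4
Haaland: f = 0.01714
h_f = f(L/D)V²/(2g) = 0.01714·(1610/0.0477)·3.324²/(2·9.81) = 325.9 m
Δp = ρg·h_f = 998.0·9.81·325.9 = 3190 kPa

Δp ≈ 3190 kPa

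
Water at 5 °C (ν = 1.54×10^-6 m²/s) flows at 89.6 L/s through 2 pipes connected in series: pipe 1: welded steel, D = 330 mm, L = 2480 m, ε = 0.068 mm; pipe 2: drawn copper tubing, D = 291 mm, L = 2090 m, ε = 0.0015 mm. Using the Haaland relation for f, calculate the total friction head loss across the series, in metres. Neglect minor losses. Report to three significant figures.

H ≈ 16.9 m

Pipe 1: V = 1.048 m/s, Re = 2.24×10^5, ε/D = 2.06×10^-4, f = 0.01666, h_1 = f(L/D)V²/2g = 7.005 m
Pipe 2: V = 1.347 m/s, Re = 2.55×10^5, ε/D = 5.15×10^-6, f = 0.01483, h_2 = f(L/D)V²/2g = 9.853 m
Series → Q common, losses add: H = Σh = 16.86 m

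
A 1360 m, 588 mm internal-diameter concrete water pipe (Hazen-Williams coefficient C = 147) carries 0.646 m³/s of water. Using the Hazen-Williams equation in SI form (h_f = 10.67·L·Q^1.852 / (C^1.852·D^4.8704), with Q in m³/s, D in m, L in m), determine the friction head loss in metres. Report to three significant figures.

h_f ≈ 8.31 m

h_f = 10.67·1360·0.646^1.852 / (147^1.852·0.588^4.8704) = 8.310 m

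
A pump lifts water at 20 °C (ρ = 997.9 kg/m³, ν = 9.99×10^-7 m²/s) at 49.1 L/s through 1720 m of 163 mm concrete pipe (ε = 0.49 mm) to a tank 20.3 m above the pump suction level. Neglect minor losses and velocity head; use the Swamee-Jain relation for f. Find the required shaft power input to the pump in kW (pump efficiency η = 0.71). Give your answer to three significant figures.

P_shaft ≈ 67.5 kW

V = 4Q/(πD²) = 2.353 m/s; Re = 3.84×10^5; ε/D = 0.00301; f = 0.02666
h_f = f(L/D)V²/2g = 79.39 m
Total head H = z + h_f = 20.3 + 79.39 = 99.69 m
P_hyd = ρgQH = 997.9·9.81·0.0491·99.69 = 47.92 kW
P_shaft = P_hyd/η = 47.92/0.71 = 67.49 kW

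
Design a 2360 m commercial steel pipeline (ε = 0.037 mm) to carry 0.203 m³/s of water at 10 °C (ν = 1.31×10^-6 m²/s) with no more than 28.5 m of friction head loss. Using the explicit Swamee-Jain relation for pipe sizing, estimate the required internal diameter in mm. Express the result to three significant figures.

Swamee-Jain (Type III): D = 0.66·[ε^1.25·(LQ²/(gh_f))^4.75 + ν·Q^9.4·(L/(gh_f))^5.2]^0.04
LQ²/(gh_f) = 0.3478; L/(gh_f) = 8.441
Term 1 = ε^1.25·(…)^4.75 = 1.91×10^-8; Term 2 = ν·Q^9.4·(…)^5.2 = 2.66×10^-8
D = 0.66·(1.91×10^-8 + 2.66×10^-8)^0.04 = 0.3357 m = 336 mm
Check: V = 2.29 m/s, Re = 5.88×10^5, f = 0.01433, h_f = 27.0 m ≈ 28.5 m ✓

D ≈ 336 mm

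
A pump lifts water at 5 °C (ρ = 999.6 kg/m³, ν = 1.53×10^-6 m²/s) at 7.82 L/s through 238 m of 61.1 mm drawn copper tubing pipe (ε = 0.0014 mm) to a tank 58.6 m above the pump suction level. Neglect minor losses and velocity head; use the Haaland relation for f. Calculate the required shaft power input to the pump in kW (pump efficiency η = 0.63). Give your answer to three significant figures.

V = 4Q/(πD²) = 2.667 m/s; Re = 1.07×10^5; ε/D = 2.29×10^-5; f = 0.01769
h_f = f(L/D)V²/2g = 24.98 m
Total head H = z + h_f = 58.6 + 24.98 = 83.58 m
P_hyd = ρgQH = 999.6·9.81·0.00782·83.58 = 6.409 kW
P_shaft = P_hyd/η = 6.409/0.63 = 10.17 kW

P_shaft ≈ 10.2 kW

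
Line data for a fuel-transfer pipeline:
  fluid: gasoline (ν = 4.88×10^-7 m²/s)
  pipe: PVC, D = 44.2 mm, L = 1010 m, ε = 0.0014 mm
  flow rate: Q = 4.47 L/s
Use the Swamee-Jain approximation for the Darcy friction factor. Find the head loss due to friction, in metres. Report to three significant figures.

h_f ≈ 149 m

V = 4Q/(πD²) = 4·0.00447/(π·0.0442²) = 2.913 m/s
Re = VD/ν = 2.913·0.0442/4.88×10^-7 = 2.64×10^5 → turbulent
ε/D = 0.0014/44.2 = 3.17×10^-5
Swamee-Jain: f = 0.01506
h_f = f(L/D)V²/(2g) = 0.01506·(1010/0.0442)·2.913²/(2·9.81) = 148.9 m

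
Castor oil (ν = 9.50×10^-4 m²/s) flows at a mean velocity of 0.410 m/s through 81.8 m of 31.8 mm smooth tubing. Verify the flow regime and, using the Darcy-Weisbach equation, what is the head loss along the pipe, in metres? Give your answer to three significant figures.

h_f ≈ 103 m

Re = VD/ν = 0.410·0.03180/9.50×10^-4 = 13.7 → laminar (Re < 2300)
f = 64/Re = 4.663
h_f = f(L/D)V²/(2g) = 4.663·(81.8/0.03180)·0.410²/(2·9.81) = 102.8 m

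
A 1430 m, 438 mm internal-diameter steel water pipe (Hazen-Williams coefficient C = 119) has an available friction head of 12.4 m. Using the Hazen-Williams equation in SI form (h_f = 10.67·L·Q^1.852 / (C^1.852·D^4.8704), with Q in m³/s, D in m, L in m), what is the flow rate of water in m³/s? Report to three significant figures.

Rearranging: Q = [h_f·C^1.852·D^4.8704 / (10.67·L)]^(1/1.852)
Q = [12.4·119^1.852·0.438^4.8704 / (10.67·1430)]^0.540 = 0.2912 m³/s

Q ≈ 0.291 m³/s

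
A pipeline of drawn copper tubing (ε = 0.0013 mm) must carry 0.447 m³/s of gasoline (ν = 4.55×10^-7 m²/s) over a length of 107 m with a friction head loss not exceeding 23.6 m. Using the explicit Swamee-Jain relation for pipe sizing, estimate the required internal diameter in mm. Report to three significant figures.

D ≈ 233 mm

Swamee-Jain (Type III): D = 0.66·[ε^1.25·(LQ²/(gh_f))^4.75 + ν·Q^9.4·(L/(gh_f))^5.2]^0.04
LQ²/(gh_f) = 0.09235; L/(gh_f) = 0.4622
Term 1 = ε^1.25·(…)^4.75 = 5.35×10^-13; Term 2 = ν·Q^9.4·(…)^5.2 = 4.24×10^-12
D = 0.66·(5.35×10^-13 + 4.24×10^-12)^0.04 = 0.2327 m = 233 mm
Check: V = 10.5 m/s, Re = 5.38×10^6, f = 0.009301, h_f = 24.1 m ≈ 23.6 m ✓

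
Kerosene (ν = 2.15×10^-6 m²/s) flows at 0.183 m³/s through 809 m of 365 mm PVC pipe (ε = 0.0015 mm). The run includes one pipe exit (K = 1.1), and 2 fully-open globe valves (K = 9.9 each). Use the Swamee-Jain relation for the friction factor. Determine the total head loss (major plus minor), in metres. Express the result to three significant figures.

H_L ≈ 8.25 m

V = 4Q/(πD²) = 1.749 m/s; V²/2g = 0.1559 m
Re = 2.97×10^5, ε/D = 4.11×10^-6 → f = 0.01445 (Swamee-Jain)
Major: h_f = f(L/D)·V²/2g = 0.01445·2216·0.1559 = 4.993 m
Minor: ΣK = 20.9; h_m = ΣK·V²/2g = 3.258 m
Total H_L = 4.993 + 3.258 = 8.252 m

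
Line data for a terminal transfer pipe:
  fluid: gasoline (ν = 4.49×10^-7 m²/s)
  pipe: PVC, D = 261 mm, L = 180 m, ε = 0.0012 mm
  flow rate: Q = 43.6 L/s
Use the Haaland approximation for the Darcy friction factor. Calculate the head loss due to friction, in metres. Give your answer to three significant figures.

V = 4Q/(πD²) = 4·0.0436/(π·0.261²) = 0.8149 m/s
Re = VD/ν = 0.8149·0.261/4.49×10^-7 = 4.74×10^5 → turbulent
ε/D = 0.0012/261 = 4.60×10^-6
Haaland: f = 0.01324
h_f = f(L/D)V²/(2g) = 0.01324·(180/0.261)·0.8149²/(2·9.81) = 0.3090 m

h_f ≈ 0.309 m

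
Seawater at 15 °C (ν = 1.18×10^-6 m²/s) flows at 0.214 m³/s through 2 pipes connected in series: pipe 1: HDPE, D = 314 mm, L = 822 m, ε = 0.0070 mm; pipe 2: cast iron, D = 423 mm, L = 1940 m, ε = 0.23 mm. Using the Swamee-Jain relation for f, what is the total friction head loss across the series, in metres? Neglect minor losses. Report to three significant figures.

Pipe 1: V = 2.764 m/s, Re = 7.35×10^5, ε/D = 2.23×10^-5, f = 0.01267, h_1 = f(L/D)V²/2g = 12.91 m
Pipe 2: V = 1.523 m/s, Re = 5.46×10^5, ε/D = 5.44×10^-4, f = 0.01797, h_2 = f(L/D)V²/2g = 9.742 m
Series → Q common, losses add: H = Σh = 22.65 m

H ≈ 22.7 m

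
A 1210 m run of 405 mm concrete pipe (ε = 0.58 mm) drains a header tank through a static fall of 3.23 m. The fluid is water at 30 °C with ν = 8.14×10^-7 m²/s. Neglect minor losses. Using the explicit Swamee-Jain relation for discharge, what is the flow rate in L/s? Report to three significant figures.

Q ≈ 127 L/s

Swamee-Jain (Type II): Q = -0.965·√(gD⁵h_f/L)·ln[ε/(3.7D) + √(3.17ν²L/(gD³h_f))]
√(gD⁵h_f/L) = √(9.81·0.405⁵·3.23/1210) = 0.01689
ε/(3.7D) = 3.87×10^-4; √(3.17ν²L/(gD³h_f)) = 3.47×10^-5
Q = -0.965·0.01689·ln(4.218×10^-4) = 0.1267 m³/s
Check: V = 0.983 m/s, Re = 4.89×10^5, f = 0.02207, h_f = 3.25 m ≈ 3.23 m ✓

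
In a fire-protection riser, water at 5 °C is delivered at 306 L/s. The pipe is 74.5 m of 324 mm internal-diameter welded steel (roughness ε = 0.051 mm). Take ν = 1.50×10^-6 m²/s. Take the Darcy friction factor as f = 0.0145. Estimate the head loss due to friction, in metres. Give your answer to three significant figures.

V = 4Q/(πD²) = 4·0.306/(π·0.324²) = 3.711 m/s
h_f = f(L/D)V²/(2g) = 0.01450·(74.5/0.324)·3.711²/(2·9.81) = 2.341 m

h_f ≈ 2.34 m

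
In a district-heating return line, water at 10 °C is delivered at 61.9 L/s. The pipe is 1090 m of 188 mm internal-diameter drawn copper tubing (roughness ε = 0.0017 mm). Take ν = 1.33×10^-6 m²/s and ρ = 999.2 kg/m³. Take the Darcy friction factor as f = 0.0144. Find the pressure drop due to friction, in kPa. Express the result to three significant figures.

Δp ≈ 207 kPa

V = 4Q/(πD²) = 4·0.0619/(π·0.188²) = 2.230 m/s
h_f = f(L/D)V²/(2g) = 0.01440·(1090/0.188)·2.230²/(2·9.81) = 21.16 m
Δp = ρg·h_f = 999.2·9.81·21.16 = 207.4 kPa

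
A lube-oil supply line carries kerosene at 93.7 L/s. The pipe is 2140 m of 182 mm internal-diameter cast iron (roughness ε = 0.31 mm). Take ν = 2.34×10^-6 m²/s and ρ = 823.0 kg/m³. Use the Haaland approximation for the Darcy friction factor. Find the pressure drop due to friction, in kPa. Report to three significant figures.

V = 4Q/(πD²) = 4·0.0937/(π·0.182²) = 3.602 m/s
Re = VD/ν = 3.602·0.182/2.34×10^-6 = 2.80×10^5 → turbulent
ε/D = 0.31/182 = 0.00170
Haaland: f = 0.02313
h_f = f(L/D)V²/(2g) = 0.02313·(2140/0.182)·3.602²/(2·9.81) = 179.8 m
Δp = ρg·h_f = 823.0·9.81·179.8 = 1452 kPa

Δp ≈ 1450 kPa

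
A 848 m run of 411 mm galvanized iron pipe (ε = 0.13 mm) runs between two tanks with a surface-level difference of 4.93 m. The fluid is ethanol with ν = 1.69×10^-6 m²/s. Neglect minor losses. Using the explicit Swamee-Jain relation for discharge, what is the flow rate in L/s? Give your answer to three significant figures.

Swamee-Jain (Type II): Q = -0.965·√(gD⁵h_f/L)·ln[ε/(3.7D) + √(3.17ν²L/(gD³h_f))]
√(gD⁵h_f/L) = √(9.81·0.411⁵·4.93/848) = 0.02586
ε/(3.7D) = 8.55×10^-5; √(3.17ν²L/(gD³h_f)) = 4.78×10^-5
Q = -0.965·0.02586·ln(1.333×10^-4) = 0.2227 m³/s
Check: V = 1.68 m/s, Re = 4.08×10^5, f = 0.01674, h_f = 4.96 m ≈ 4.93 m ✓

Q ≈ 223 L/s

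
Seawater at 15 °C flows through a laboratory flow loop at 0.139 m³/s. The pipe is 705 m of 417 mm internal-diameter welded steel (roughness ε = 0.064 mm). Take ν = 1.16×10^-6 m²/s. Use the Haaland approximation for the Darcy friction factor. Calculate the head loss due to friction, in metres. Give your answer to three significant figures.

V = 4Q/(πD²) = 4·0.139/(π·0.417²) = 1.018 m/s
Re = VD/ν = 1.018·0.417/1.16×10^-6 = 3.66×10^5 → turbulent
ε/D = 0.064/417 = 1.53×10^-4
Haaland: f = 0.01533
h_f = f(L/D)V²/(2g) = 0.01533·(705/0.417)·1.018²/(2·9.81) = 1.368 m

h_f ≈ 1.37 m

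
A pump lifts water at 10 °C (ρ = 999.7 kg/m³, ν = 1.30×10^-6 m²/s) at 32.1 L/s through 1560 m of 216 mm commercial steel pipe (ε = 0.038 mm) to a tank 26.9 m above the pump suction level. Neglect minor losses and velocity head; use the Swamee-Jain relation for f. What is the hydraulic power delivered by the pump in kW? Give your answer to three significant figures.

V = 4Q/(πD²) = 0.8760 m/s; Re = 1.46×10^5; ε/D = 1.76×10^-4; f = 0.01776
h_f = f(L/D)V²/2g = 5.017 m
Total head H = z + h_f = 26.9 + 5.017 = 31.92 m
P_hyd = ρgQH = 999.7·9.81·0.0321·31.92 = 10.05 kW

P_hyd ≈ 10.0 kW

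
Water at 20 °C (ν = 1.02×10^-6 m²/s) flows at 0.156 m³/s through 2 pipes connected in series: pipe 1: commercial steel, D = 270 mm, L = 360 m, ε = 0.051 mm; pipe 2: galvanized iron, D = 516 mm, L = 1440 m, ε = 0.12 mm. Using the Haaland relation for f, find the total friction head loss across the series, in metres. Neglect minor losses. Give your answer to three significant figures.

H ≈ 8.71 m

Pipe 1: V = 2.725 m/s, Re = 7.21×10^5, ε/D = 1.89×10^-4, f = 0.01476, h_1 = f(L/D)V²/2g = 7.448 m
Pipe 2: V = 0.7460 m/s, Re = 3.77×10^5, ε/D = 2.33×10^-4, f = 0.01595, h_2 = f(L/D)V²/2g = 1.263 m
Series → Q common, losses add: H = Σh = 8.711 m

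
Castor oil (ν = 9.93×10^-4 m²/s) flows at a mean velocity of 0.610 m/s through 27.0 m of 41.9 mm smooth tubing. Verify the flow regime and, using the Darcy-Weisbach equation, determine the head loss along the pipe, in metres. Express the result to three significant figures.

h_f ≈ 30.4 m

Re = VD/ν = 0.610·0.04190/9.93×10^-4 = 25.7 → laminar (Re < 2300)
f = 64/Re = 2.486
h_f = f(L/D)V²/(2g) = 2.486·(27.0/0.04190)·0.610²/(2·9.81) = 30.39 m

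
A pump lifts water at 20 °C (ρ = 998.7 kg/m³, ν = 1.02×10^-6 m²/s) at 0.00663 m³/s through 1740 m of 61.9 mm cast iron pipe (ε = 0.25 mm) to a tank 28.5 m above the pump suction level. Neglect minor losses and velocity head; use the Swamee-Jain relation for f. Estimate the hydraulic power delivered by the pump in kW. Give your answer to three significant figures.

V = 4Q/(πD²) = 2.203 m/s; Re = 1.34×10^5; ε/D = 0.00404; f = 0.02953
h_f = f(L/D)V²/2g = 205.4 m
Total head H = z + h_f = 28.5 + 205.4 = 233.9 m
P_hyd = ρgQH = 998.7·9.81·0.00663·233.9 = 15.19 kW

P_hyd ≈ 15.2 kW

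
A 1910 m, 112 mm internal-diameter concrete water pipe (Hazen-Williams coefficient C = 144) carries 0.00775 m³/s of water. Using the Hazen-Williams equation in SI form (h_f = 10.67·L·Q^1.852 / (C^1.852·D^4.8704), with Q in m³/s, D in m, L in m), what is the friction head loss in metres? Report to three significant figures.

h_f ≈ 10.8 m

h_f = 10.67·1910·0.00775^1.852 / (144^1.852·0.112^4.8704) = 10.80 m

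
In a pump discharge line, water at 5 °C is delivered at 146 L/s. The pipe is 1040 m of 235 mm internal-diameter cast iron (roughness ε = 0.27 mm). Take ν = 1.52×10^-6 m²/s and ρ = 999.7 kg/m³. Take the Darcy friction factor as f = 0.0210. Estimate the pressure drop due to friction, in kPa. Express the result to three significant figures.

V = 4Q/(πD²) = 4·0.146/(π·0.235²) = 3.366 m/s
h_f = f(L/D)V²/(2g) = 0.02100·(1040/0.235)·3.366²/(2·9.81) = 53.67 m
Δp = ρg·h_f = 999.7·9.81·53.67 = 526.4 kPa

Δp ≈ 526 kPa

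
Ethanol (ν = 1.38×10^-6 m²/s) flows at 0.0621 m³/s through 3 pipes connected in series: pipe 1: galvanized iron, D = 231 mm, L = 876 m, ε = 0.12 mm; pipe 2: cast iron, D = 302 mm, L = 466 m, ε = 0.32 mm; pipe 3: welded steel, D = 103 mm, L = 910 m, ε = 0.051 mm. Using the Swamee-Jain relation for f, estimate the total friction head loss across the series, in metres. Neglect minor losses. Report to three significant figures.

Pipe 1: V = 1.482 m/s, Re = 2.48×10^5, ε/D = 5.19×10^-4, f = 0.01870, h_1 = f(L/D)V²/2g = 7.935 m
Pipe 2: V = 0.8669 m/s, Re = 1.90×10^5, ε/D = 0.00106, f = 0.02149, h_2 = f(L/D)V²/2g = 1.270 m
Pipe 3: V = 7.453 m/s, Re = 5.56×10^5, ε/D = 4.95×10^-4, f = 0.01765, h_3 = f(L/D)V²/2g = 441.6 m
Series → Q common, losses add: H = Σh = 450.8 m

H ≈ 451 m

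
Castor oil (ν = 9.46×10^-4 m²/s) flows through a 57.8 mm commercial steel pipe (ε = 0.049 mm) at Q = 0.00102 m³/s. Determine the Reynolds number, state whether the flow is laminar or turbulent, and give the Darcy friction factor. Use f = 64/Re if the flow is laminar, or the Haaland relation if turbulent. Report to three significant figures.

V = 4Q/(πD²) = 0.3887 m/s
Re = VD/ν = 0.3887·0.0578/9.46×10^-4 = 23.8
Re < 2300 → laminar → f = 64/Re = 2.695

Re ≈ 23.8; laminar; f = 64/Re ≈ 2.69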